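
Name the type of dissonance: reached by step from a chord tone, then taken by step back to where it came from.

Approach: by step. Departure: by step in the opposite direction, back to the starting pitch.
Stepwise on both sides but reversing to return to the same chord tone — a neighbor tone. (Had it continued onward in the same direction it would be a passing tone instead.)

Neighbor tone.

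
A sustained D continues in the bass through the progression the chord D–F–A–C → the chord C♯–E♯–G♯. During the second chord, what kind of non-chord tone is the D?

The harmony at that moment is C♯ major triad (C♯, E♯, G♯); D is not a chord tone.
It is held over (the same pitch as the preceding D) and then sustained as the same pitch into the next harmony.
Sustained through a change of harmony — a pedal tone.

Pedal tone (pedal point).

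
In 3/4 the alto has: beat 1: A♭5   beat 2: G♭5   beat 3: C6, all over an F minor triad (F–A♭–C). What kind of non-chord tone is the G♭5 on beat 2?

Escape tone.

The harmony at that moment is F minor triad (F, A♭, C); G♭5 is not a chord tone.
It is approached by step down from A♭5 and left by leap up to C6.
Step in, leap out, on a weak beat — an escape tone.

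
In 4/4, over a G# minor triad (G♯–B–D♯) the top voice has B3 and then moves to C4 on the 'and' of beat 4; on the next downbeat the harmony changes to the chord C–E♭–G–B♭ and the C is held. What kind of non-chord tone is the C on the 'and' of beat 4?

The harmony at that moment is G♯ minor triad (G♯, B, D♯); C4 is not a chord tone.
It is approached by step up from B3 and then sustained as the same pitch into the next harmony.
Arriving early and becoming a chord tone when the harmony changes — an anticipation.

Anticipation.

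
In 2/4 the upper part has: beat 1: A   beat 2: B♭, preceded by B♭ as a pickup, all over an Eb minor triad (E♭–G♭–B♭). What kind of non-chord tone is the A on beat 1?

Lower neighbor tone.

The harmony at that moment is E♭ minor triad (E♭, G♭, B♭); A is not a chord tone.
It is approached by step down from B♭ and left by step up to B♭.
Step away and step back to the same note — a neighbor tone (lower neighbor).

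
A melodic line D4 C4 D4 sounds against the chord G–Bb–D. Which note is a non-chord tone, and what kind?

C4 is a neighbor tone.

The harmony at that moment is G minor triad (G, Bb, D); C4 is not a chord tone.
It is approached by step down from D4 and left by step up to D4.
Step away and step back to the same note — a neighbor tone (lower neighbor).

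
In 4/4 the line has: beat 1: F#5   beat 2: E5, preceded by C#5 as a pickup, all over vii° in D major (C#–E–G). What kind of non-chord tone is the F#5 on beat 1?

The harmony at that moment is C# diminished triad (C#, E, G); F#5 is not a chord tone.
It is approached by leap up from C#5 and left by step down to E5.
Leap in, step out, metrically accented — an appoggiatura.

Appoggiatura.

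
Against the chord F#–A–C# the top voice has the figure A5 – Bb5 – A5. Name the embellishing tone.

The harmony at that moment is F# minor triad (F#, A, C#); Bb5 is not a chord tone.
It is approached by step up from A5 and left by step down to A5.
Step away and step back to the same note — a neighbor tone (upper neighbor).

Bb5 is a neighbor tone.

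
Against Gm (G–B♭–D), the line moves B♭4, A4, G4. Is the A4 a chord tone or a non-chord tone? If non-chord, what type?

The harmony at that moment is G minor triad (G, B♭, D); A4 is not a chord tone.
It is approached by step down from B♭4 and left by step down to G4.
Step in, step out in the same direction — a passing tone.

Non-chord tone — a passing tone.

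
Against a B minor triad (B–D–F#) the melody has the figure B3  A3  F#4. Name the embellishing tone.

The harmony at that moment is B minor triad (B, D, F#); A3 is not a chord tone.
It is approached by step down from B3 and left by leap up to F#4.
Step in, leap out — an escape tone.

A3 is an escape tone.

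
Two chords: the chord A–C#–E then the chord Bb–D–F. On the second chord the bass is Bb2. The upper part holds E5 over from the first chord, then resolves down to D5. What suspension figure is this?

At the second chord the bass is Bb2. The suspended E5 lies a fourth above the bass; after resolving down by step to D5, the interval above the bass becomes a third.
Suspension figures are named by those two intervals: 4–3.

4–3 suspension.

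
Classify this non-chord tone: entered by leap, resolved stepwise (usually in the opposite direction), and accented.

Appoggiatura.

Approach: by leap. Departure: by step. Metric position: strong.
Leap in, step out, in a metrically strong position — an appoggiatura. (It is the mirror image of the escape tone, which steps in and leaps out from a weak position.)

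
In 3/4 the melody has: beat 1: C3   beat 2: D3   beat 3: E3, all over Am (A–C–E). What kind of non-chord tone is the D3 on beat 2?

Passing tone.

The harmony at that moment is A minor triad (A, C, E); D3 is not a chord tone.
It is approached by step up from C3 and left by step up to E3.
Step in, step out in the same direction — a passing tone.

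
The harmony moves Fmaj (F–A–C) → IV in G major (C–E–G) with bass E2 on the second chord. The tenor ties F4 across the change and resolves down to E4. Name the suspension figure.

At the second chord the bass is E2. The suspended F4 lies a ninth above the bass; after resolving down by step to E4, the interval above the bass becomes an octave.
Suspension figures are named by those two intervals: 9–8.

9–8 suspension.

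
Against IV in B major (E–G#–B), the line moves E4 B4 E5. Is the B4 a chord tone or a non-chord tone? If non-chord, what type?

Chord tone (the fifth of E major triad).

E major triad contains E, G#, B; B is the fifth, so it is a chord tone.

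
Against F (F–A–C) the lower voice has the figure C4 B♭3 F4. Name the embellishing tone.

The harmony at that moment is F major triad (F, A, C); B♭3 is not a chord tone.
It is approached by step down from C4 and left by leap up to F4.
Step in, leap out — an escape tone.

B♭3 is an escape tone.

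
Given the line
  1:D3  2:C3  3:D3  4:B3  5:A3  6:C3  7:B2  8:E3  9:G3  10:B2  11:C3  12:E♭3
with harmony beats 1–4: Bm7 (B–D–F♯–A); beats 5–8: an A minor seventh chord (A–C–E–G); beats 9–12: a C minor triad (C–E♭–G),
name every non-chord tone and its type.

The harmony at that moment is B minor seventh chord (B, D, F♯, A); C3 is not a chord tone.
It is approached by step down from D3 and left by step up to D3.
Step away and step back to the same note — a neighbor tone (lower neighbor).
The harmony at that moment is A minor seventh chord (A, C, E, G); B2 is not a chord tone.
It is approached by step down from C3 and left by leap up to E3.
Step in, leap out — an escape tone.
The harmony at that moment is C minor triad (C, E♭, G); B2 is not a chord tone.
It is approached by leap down from G3 and left by step up to C3.
Leap in, step out — an appoggiatura.

C3 (beat 2) — neighbor tone; B2 (beat 7) — escape tone; B2 (beat 10) — appoggiatura.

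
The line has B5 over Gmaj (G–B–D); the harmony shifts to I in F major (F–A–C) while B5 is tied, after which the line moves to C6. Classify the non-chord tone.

B5 is a retardation.

The harmony at that moment is F major triad (F, A, C); B5 is not a chord tone.
It is held over (the same pitch as the preceding B5) and left by step up to C6.
Held over from the previous chord and resolving up by step — a retardation.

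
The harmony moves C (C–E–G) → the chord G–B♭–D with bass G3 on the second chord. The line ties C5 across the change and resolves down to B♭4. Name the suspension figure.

At the second chord the bass is G3. The suspended C5 lies a fourth above the bass; after resolving down by step to B♭4, the interval above the bass becomes a third.
Suspension figures are named by those two intervals: 4–3.

4–3 suspension.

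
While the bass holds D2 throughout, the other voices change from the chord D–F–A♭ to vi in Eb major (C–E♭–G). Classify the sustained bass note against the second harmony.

Pedal tone (pedal point).

The harmony at that moment is C minor triad (C, E♭, G); D2 is not a chord tone.
It is held over (the same pitch as the preceding D2) and then sustained as the same pitch into the next harmony.
Sustained through a change of harmony — a pedal tone.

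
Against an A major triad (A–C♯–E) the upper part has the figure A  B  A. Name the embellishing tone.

B is a neighbor tone.

The harmony at that moment is A major triad (A, C♯, E); B is not a chord tone.
It is approached by step up from A and left by step down to A.
Step away and step back to the same note — a neighbor tone (upper neighbor).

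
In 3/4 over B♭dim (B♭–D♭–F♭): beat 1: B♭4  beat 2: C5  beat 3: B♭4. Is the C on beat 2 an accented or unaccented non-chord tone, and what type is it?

The harmony at that moment is B♭ diminished triad (B♭, D♭, F♭); C5 is not a chord tone.
It is approached by step up from B♭4 and left by step down to B♭4.
Step away and step back to the same note — a neighbor tone (upper neighbor).
It falls on a weak beat, so it is unaccented.

Unaccented neighbor tone.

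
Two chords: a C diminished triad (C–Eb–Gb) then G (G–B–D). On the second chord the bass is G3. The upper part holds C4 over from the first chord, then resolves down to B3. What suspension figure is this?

At the second chord the bass is G3. The suspended C4 lies a fourth above the bass; after resolving down by step to B3, the interval above the bass becomes a third.
Suspension figures are named by those two intervals: 4–3.

4–3 suspension.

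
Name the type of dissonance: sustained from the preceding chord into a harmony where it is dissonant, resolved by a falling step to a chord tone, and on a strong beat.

Suspension.

Approach: by preparation — the pitch is first a chord tone, then held (tied or repeated) while the harmony changes under it. Departure: down by step. Metric position: strong.
A prepared dissonance that resolves downward by step — a suspension. (The same figure resolving upward would be a retardation.)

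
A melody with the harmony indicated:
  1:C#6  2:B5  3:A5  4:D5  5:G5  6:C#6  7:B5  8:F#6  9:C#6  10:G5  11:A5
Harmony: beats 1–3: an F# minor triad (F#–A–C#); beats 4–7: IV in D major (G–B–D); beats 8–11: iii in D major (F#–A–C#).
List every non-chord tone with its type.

B5 (beat 2) — passing tone; C#6 (beat 6) — appoggiatura; G5 (beat 10) — appoggiatura.

The harmony at that moment is F# minor triad (F#, A, C#); B5 is not a chord tone.
It is approached by step down from C#6 and left by step down to A5.
Step in, step out in the same direction — a passing tone.
The harmony at that moment is G major triad (G, B, D); C#6 is not a chord tone.
It is approached by leap up from G5 and left by step down to B5.
Leap in, step out — an appoggiatura.
The harmony at that moment is F# minor triad (F#, A, C#); G5 is not a chord tone.
It is approached by leap down from C#6 and left by step up to A5.
Leap in, step out — an appoggiatura.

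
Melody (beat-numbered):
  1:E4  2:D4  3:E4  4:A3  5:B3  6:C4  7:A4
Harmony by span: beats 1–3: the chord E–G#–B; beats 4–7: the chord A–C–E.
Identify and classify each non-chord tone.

D4 (beat 2) — neighbor tone; B3 (beat 5) — passing tone.

The harmony at that moment is E major triad (E, G#, B); D4 is not a chord tone.
It is approached by step down from E4 and left by step up to E4.
Step away and step back to the same note — a neighbor tone (lower neighbor).
The harmony at that moment is A minor triad (A, C, E); B3 is not a chord tone.
It is approached by step up from A3 and left by step up to C4.
Step in, step out in the same direction — a passing tone.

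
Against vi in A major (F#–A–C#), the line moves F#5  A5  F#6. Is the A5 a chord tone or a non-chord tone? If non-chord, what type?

Chord tone (the third of F# minor triad).

F# minor triad contains F#, A, C#; A is the third, so it is a chord tone.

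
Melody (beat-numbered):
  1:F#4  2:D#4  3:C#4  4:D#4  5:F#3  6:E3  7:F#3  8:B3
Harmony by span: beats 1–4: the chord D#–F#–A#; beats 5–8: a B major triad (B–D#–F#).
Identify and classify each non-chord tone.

The harmony at that moment is D# minor triad (D#, F#, A#); C#4 is not a chord tone.
It is approached by step down from D#4 and left by step up to D#4.
Step away and step back to the same note — a neighbor tone (lower neighbor).
The harmony at that moment is B major triad (B, D#, F#); E3 is not a chord tone.
It is approached by step down from F#3 and left by step up to F#3.
Step away and step back to the same note — a neighbor tone (lower neighbor).

C#4 (beat 3) — neighbor tone; E3 (beat 6) — neighbor tone.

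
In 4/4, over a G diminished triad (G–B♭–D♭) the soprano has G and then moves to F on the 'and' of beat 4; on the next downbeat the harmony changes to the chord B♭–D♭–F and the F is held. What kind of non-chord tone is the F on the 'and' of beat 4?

The harmony at that moment is G diminished triad (G, B♭, D♭); F is not a chord tone.
It is approached by step down from G and then sustained as the same pitch into the next harmony.
Arriving early and becoming a chord tone when the harmony changes — an anticipation.

Anticipation.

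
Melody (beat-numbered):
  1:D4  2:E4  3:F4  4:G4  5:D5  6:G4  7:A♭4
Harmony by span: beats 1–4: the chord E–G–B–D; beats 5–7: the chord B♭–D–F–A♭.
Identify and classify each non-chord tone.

F4 (beat 3) — passing tone; G4 (beat 6) — appoggiatura.

The harmony at that moment is E minor seventh chord (E, G, B, D); F4 is not a chord tone.
It is approached by step up from E4 and left by step up to G4.
Step in, step out in the same direction — a passing tone.
The harmony at that moment is B♭ dominant seventh chord (B♭, D, F, A♭); G4 is not a chord tone.
It is approached by leap down from D5 and left by step up to A♭4.
Leap in, step out — an appoggiatura.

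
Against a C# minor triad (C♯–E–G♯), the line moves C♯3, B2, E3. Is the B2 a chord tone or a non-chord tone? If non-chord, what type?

The harmony at that moment is C♯ minor triad (C♯, E, G♯); B2 is not a chord tone.
It is approached by step down from C♯3 and left by leap up to E3.
Step in, leap out — an escape tone.

Non-chord tone — an escape tone.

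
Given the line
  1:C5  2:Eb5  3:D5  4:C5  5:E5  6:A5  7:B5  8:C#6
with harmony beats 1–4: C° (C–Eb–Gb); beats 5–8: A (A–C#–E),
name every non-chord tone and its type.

The harmony at that moment is C diminished triad (C, Eb, Gb); D5 is not a chord tone.
It is approached by step down from Eb5 and left by step down to C5.
Step in, step out in the same direction — a passing tone.
The harmony at that moment is A major triad (A, C#, E); B5 is not a chord tone.
It is approached by step up from A5 and left by step up to C#6.
Step in, step out in the same direction — a passing tone.

D5 (beat 3) — passing tone; B5 (beat 7) — passing tone.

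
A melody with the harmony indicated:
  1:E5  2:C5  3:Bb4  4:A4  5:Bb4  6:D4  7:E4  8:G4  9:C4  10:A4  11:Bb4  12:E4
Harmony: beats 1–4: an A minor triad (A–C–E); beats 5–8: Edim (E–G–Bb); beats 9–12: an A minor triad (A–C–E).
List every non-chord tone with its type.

The harmony at that moment is A minor triad (A, C, E); Bb4 is not a chord tone.
It is approached by step down from C5 and left by step down to A4.
Step in, step out in the same direction — a passing tone.
The harmony at that moment is E diminished triad (E, G, Bb); D4 is not a chord tone.
It is approached by leap down from Bb4 and left by step up to E4.
Leap in, step out — an appoggiatura.
The harmony at that moment is A minor triad (A, C, E); Bb4 is not a chord tone.
It is approached by step up from A4 and left by leap down to E4.
Step in, leap out — an escape tone.

Bb4 (beat 3) — passing tone; D4 (beat 6) — appoggiatura; Bb4 (beat 11) — escape tone.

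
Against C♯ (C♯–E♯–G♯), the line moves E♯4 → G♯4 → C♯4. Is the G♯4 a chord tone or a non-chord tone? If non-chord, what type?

Chord tone (the fifth of C# major triad).

C# major triad contains C♯, E♯, G♯; G♯ is the fifth, so it is a chord tone.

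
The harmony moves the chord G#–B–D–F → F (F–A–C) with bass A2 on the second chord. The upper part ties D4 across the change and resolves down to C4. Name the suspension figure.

4–3 suspension.

At the second chord the bass is A2. The suspended D4 lies a fourth above the bass; after resolving down by step to C4, the interval above the bass becomes a third.
Suspension figures are named by those two intervals: 4–3.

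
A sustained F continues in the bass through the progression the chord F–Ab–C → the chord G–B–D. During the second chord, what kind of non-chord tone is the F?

Pedal tone (pedal point).

The harmony at that moment is G major triad (G, B, D); F is not a chord tone.
It is held over (the same pitch as the preceding F) and then sustained as the same pitch into the next harmony.
Sustained through a change of harmony — a pedal tone.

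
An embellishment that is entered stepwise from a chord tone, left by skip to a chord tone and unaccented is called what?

Escape tone.

Approach: by step. Departure: by leap. Metric position: weak.
Step in, leap out, from a weak position — an escape tone (échappée). (It is the mirror image of the appoggiatura, which leaps in and steps out on a strong beat.)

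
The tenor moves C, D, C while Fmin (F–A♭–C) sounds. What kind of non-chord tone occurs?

The harmony at that moment is F minor triad (F, A♭, C); D is not a chord tone.
It is approached by step up from C and left by step down to C.
Step away and step back to the same note — a neighbor tone (upper neighbor).

D is a neighbor tone.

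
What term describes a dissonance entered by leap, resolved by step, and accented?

Appoggiatura.

Approach: by leap. Departure: by step. Metric position: strong.
Leap in, step out, in a metrically strong position — an appoggiatura. (It is the mirror image of the escape tone, which steps in and leaps out from a weak position.)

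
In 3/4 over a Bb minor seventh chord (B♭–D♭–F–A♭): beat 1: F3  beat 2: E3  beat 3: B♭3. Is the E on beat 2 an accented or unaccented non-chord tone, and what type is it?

Unaccented escape tone.

The harmony at that moment is B♭ minor seventh chord (B♭, D♭, F, A♭); E3 is not a chord tone.
It is approached by step down from F3 and left by leap up to B♭3.
Step in, leap out — an escape tone.
It falls on a weak beat, so it is unaccented.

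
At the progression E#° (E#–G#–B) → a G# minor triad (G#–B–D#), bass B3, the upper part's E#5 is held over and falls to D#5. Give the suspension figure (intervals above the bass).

At the second chord the bass is B3. The suspended E#5 lies a fourth above the bass; after resolving down by step to D#5, the interval above the bass becomes a third.
Suspension figures are named by those two intervals: 4–3.

4–3 suspension.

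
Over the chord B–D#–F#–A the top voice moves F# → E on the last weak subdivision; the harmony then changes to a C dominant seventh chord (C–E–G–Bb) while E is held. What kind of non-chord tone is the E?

The harmony at that moment is B dominant seventh chord (B, D#, F#, A); E is not a chord tone.
It is approached by step down from F# and then sustained as the same pitch into the next harmony.
Arriving early and becoming a chord tone when the harmony changes — an anticipation.

E is an anticipation.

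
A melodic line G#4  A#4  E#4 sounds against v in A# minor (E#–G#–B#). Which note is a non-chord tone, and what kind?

The harmony at that moment is E# minor triad (E#, G#, B#); A#4 is not a chord tone.
It is approached by step up from G#4 and left by leap down to E#4.
Step in, leap out — an escape tone.

A#4 is an escape tone.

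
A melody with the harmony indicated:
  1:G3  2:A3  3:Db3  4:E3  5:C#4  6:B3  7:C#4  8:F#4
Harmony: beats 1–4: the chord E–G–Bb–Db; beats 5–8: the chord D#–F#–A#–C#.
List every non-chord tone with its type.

The harmony at that moment is E diminished seventh chord (E, G, Bb, Db); A3 is not a chord tone.
It is approached by step up from G3 and left by leap down to Db3.
Step in, leap out — an escape tone.
The harmony at that moment is D# minor seventh chord (D#, F#, A#, C#); B3 is not a chord tone.
It is approached by step down from C#4 and left by step up to C#4.
Step away and step back to the same note — a neighbor tone (lower neighbor).

A3 (beat 2) — escape tone; B3 (beat 6) — neighbor tone.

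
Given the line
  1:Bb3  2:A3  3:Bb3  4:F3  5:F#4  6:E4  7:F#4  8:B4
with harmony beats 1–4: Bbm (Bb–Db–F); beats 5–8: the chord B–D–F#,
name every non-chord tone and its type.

The harmony at that moment is Bb minor triad (Bb, Db, F); A3 is not a chord tone.
It is approached by step down from Bb3 and left by step up to Bb3.
Step away and step back to the same note — a neighbor tone (lower neighbor).
The harmony at that moment is B minor triad (B, D, F#); E4 is not a chord tone.
It is approached by step down from F#4 and left by step up to F#4.
Step away and step back to the same note — a neighbor tone (lower neighbor).

A3 (beat 2) — neighbor tone; E4 (beat 6) — neighbor tone.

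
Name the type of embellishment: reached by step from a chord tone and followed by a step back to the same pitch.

Neighbor tone.

Approach: by step. Departure: by step in the opposite direction, back to the starting pitch.
Stepwise on both sides but reversing to return to the same chord tone — a neighbor tone. (Had it continued onward in the same direction it would be a passing tone instead.)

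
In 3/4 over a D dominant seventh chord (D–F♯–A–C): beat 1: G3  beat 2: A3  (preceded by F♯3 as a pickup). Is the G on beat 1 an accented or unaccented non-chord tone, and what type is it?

The harmony at that moment is D dominant seventh chord (D, F♯, A, C); G3 is not a chord tone.
It is approached by step up from F♯3 and left by step up to A3.
Step in, step out in the same direction — a passing tone.
It falls on the downbeat, so it is accented.

Accented passing tone.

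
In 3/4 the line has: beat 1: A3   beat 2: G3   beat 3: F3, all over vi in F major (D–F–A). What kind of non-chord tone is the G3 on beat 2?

The harmony at that moment is D minor triad (D, F, A); G3 is not a chord tone.
It is approached by step down from A3 and left by step down to F3.
Step in, step out in the same direction — a passing tone.

Passing tone.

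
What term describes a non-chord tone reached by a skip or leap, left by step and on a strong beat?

Approach: by leap. Departure: by step. Metric position: strong.
Leap in, step out, in a metrically strong position — an appoggiatura. (It is the mirror image of the escape tone, which steps in and leaps out from a weak position.)

Appoggiatura.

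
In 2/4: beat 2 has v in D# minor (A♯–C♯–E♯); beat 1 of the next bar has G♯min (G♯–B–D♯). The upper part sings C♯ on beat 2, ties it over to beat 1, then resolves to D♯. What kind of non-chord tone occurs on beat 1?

Retardation.

The harmony at that moment is G♯ minor triad (G♯, B, D♯); C♯ is not a chord tone.
It is held over (the same pitch as the preceding C♯) and left by step up to D♯.
Held over from the previous chord and resolving up by step — a retardation.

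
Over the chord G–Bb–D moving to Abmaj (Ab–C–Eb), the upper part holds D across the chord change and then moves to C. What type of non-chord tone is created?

D is a suspension.

The harmony at that moment is Ab major triad (Ab, C, Eb); D is not a chord tone.
It is held over (the same pitch as the preceding D) and left by step down to C.
Held over from the previous chord and resolving down by step — a suspension.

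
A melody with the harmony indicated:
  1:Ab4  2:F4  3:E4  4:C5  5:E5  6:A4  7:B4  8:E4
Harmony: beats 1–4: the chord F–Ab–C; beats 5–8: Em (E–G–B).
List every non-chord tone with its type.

The harmony at that moment is F minor triad (F, Ab, C); E4 is not a chord tone.
It is approached by step down from F4 and left by leap up to C5.
Step in, leap out — an escape tone.
The harmony at that moment is E minor triad (E, G, B); A4 is not a chord tone.
It is approached by leap down from E5 and left by step up to B4.
Leap in, step out — an appoggiatura.

E4 (beat 3) — escape tone; A4 (beat 6) — appoggiatura.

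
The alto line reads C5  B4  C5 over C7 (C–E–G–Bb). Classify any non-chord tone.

B4 is a neighbor tone.

The harmony at that moment is C dominant seventh chord (C, E, G, Bb); B4 is not a chord tone.
It is approached by step down from C5 and left by step up to C5.
Step away and step back to the same note — a neighbor tone (lower neighbor).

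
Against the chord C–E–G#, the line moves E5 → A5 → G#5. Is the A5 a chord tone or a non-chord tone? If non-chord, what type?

The harmony at that moment is C augmented triad (C, E, G#); A5 is not a chord tone.
It is approached by leap up from E5 and left by step down to G#5.
Leap in, step out — an appoggiatura.

Non-chord tone — an appoggiatura.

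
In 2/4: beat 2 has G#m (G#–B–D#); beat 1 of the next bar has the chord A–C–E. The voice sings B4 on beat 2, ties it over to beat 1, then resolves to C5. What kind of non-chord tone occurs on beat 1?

The harmony at that moment is A minor triad (A, C, E); B4 is not a chord tone.
It is held over (the same pitch as the preceding B4) and left by step up to C5.
Held over from the previous chord and resolving up by step — a retardation.

Retardation.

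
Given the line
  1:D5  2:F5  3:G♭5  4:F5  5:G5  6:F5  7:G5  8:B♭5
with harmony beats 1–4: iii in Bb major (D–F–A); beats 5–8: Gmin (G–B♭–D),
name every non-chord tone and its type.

The harmony at that moment is D minor triad (D, F, A); G♭5 is not a chord tone.
It is approached by step up from F5 and left by step down to F5.
Step away and step back to the same note — a neighbor tone (upper neighbor).
The harmony at that moment is G minor triad (G, B♭, D); F5 is not a chord tone.
It is approached by step down from G5 and left by step up to G5.
Step away and step back to the same note — a neighbor tone (lower neighbor).

G♭5 (beat 3) — neighbor tone; F5 (beat 6) — neighbor tone.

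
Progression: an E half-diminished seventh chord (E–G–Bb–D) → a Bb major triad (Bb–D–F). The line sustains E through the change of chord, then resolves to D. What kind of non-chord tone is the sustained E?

E is a suspension.

The harmony at that moment is Bb major triad (Bb, D, F); E is not a chord tone.
It is held over (the same pitch as the preceding E) and left by step down to D.
Held over from the previous chord and resolving down by step — a suspension.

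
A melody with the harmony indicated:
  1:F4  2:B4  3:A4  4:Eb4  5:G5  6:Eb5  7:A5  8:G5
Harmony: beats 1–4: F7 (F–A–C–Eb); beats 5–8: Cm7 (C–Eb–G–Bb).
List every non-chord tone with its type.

The harmony at that moment is F dominant seventh chord (F, A, C, Eb); B4 is not a chord tone.
It is approached by leap up from F4 and left by step down to A4.
Leap in, step out — an appoggiatura.
The harmony at that moment is C minor seventh chord (C, Eb, G, Bb); A5 is not a chord tone.
It is approached by leap up from Eb5 and left by step down to G5.
Leap in, step out — an appoggiatura.

B4 (beat 2) — appoggiatura; A5 (beat 7) — appoggiatura.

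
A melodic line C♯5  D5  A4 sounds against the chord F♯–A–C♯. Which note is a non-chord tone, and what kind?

The harmony at that moment is F♯ minor triad (F♯, A, C♯); D5 is not a chord tone.
It is approached by step up from C♯5 and left by leap down to A4.
Step in, leap out — an escape tone.

D5 is an escape tone.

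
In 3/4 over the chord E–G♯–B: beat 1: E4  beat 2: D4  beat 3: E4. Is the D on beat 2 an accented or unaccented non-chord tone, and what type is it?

The harmony at that moment is E major triad (E, G♯, B); D4 is not a chord tone.
It is approached by step down from E4 and left by step up to E4.
Step away and step back to the same note — a neighbor tone (lower neighbor).
It falls on a weak beat, so it is unaccented.

Unaccented neighbor tone.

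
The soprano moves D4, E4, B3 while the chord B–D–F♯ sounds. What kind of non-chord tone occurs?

The harmony at that moment is B minor triad (B, D, F♯); E4 is not a chord tone.
It is approached by step up from D4 and left by leap down to B3.
Step in, leap out — an escape tone.

E4 is an escape tone.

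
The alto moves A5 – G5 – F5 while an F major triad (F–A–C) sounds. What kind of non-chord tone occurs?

G5 is a passing tone.

The harmony at that moment is F major triad (F, A, C); G5 is not a chord tone.
It is approached by step down from A5 and left by step down to F5.
Step in, step out in the same direction — a passing tone.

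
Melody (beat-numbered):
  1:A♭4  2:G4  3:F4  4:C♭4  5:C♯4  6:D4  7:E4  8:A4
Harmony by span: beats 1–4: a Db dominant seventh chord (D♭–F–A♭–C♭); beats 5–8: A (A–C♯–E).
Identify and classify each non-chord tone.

G4 (beat 2) — passing tone; D4 (beat 6) — passing tone.

The harmony at that moment is D♭ dominant seventh chord (D♭, F, A♭, C♭); G4 is not a chord tone.
It is approached by step down from A♭4 and left by step down to F4.
Step in, step out in the same direction — a passing tone.
The harmony at that moment is A major triad (A, C♯, E); D4 is not a chord tone.
It is approached by step up from C♯4 and left by step up to E4.
Step in, step out in the same direction — a passing tone.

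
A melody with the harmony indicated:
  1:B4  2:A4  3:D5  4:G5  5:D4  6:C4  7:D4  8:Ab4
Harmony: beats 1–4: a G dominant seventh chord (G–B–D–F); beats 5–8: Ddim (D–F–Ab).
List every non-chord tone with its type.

A4 (beat 2) — escape tone; C4 (beat 6) — neighbor tone.

The harmony at that moment is G dominant seventh chord (G, B, D, F); A4 is not a chord tone.
It is approached by step down from B4 and left by leap up to D5.
Step in, leap out — an escape tone.
The harmony at that moment is D diminished triad (D, F, Ab); C4 is not a chord tone.
It is approached by step down from D4 and left by step up to D4.
Step away and step back to the same note — a neighbor tone (lower neighbor).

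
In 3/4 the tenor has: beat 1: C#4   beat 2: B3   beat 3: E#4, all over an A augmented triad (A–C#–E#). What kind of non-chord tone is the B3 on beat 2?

Escape tone.

The harmony at that moment is A augmented triad (A, C#, E#); B3 is not a chord tone.
It is approached by step down from C#4 and left by leap up to E#4.
Step in, leap out, on a weak beat — an escape tone.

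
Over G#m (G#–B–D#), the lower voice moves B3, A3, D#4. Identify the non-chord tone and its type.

The harmony at that moment is G# minor triad (G#, B, D#); A3 is not a chord tone.
It is approached by step down from B3 and left by leap up to D#4.
Step in, leap out — an escape tone.

A3 is an escape tone.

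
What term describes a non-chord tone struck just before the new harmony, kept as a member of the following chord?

Approach: ahead of the chord change (typically by step), so it is dissonant against the current harmony. Departure: none — the same pitch is restated or held and is a chord tone of the new harmony.
Dissonant first, consonant once the harmony catches up: the note simply arrives early — an anticipation. (The reverse timing, consonant first and dissonant after the change, would be a suspension or retardation.)

Anticipation.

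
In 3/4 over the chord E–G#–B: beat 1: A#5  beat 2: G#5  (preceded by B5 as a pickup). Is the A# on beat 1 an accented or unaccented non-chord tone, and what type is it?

Accented passing tone.

The harmony at that moment is E major triad (E, G#, B); A#5 is not a chord tone.
It is approached by step down from B5 and left by step down to G#5.
Step in, step out in the same direction — a passing tone.
It falls on the downbeat, so it is accented.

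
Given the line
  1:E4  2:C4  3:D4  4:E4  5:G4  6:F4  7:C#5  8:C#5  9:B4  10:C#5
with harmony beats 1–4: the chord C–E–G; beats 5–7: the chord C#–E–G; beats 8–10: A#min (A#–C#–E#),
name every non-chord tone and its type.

The harmony at that moment is C major triad (C, E, G); D4 is not a chord tone.
It is approached by step up from C4 and left by step up to E4.
Step in, step out in the same direction — a passing tone.
The harmony at that moment is C# diminished triad (C#, E, G); F4 is not a chord tone.
It is approached by step down from G4 and left by leap up to C#5.
Step in, leap out — an escape tone.
The harmony at that moment is A# minor triad (A#, C#, E#); B4 is not a chord tone.
It is approached by step down from C#5 and left by step up to C#5.
Step away and step back to the same note — a neighbor tone (lower neighbor).

D4 (beat 3) — passing tone; F4 (beat 6) — escape tone; B4 (beat 9) — neighbor tone.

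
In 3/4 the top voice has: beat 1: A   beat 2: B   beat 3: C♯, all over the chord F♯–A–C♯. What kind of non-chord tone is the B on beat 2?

Passing tone.

The harmony at that moment is F♯ minor triad (F♯, A, C♯); B is not a chord tone.
It is approached by step up from A and left by step up to C♯.
Step in, step out in the same direction — a passing tone.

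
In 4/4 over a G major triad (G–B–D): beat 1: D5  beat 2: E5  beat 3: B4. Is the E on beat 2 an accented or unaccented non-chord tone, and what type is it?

Unaccented escape tone.

The harmony at that moment is G major triad (G, B, D); E5 is not a chord tone.
It is approached by step up from D5 and left by leap down to B4.
Step in, leap out — an escape tone.
It falls on a weak beat, so it is unaccented.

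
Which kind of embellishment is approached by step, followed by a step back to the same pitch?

Approach: by step. Departure: by step in the opposite direction, back to the starting pitch.
Stepwise on both sides but reversing to return to the same chord tone — a neighbor tone. (Had it continued onward in the same direction it would be a passing tone instead.)

Neighbor tone.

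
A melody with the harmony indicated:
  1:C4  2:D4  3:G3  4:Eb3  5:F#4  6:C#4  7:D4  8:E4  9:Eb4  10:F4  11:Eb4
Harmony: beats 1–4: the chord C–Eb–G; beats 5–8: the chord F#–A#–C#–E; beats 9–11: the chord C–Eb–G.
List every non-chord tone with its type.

The harmony at that moment is C minor triad (C, Eb, G); D4 is not a chord tone.
It is approached by step up from C4 and left by leap down to G3.
Step in, leap out — an escape tone.
The harmony at that moment is F# dominant seventh chord (F#, A#, C#, E); D4 is not a chord tone.
It is approached by step up from C#4 and left by step up to E4.
Step in, step out in the same direction — a passing tone.
The harmony at that moment is C minor triad (C, Eb, G); F4 is not a chord tone.
It is approached by step up from Eb4 and left by step down to Eb4.
Step away and step back to the same note — a neighbor tone (upper neighbor).

D4 (beat 2) — escape tone; D4 (beat 7) — passing tone; F4 (beat 10) — neighbor tone.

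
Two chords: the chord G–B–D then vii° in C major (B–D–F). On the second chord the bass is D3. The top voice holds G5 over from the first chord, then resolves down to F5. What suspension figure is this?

4–3 suspension.

At the second chord the bass is D3. The suspended G5 lies a fourth above the bass; after resolving down by step to F5, the interval above the bass becomes a third.
Suspension figures are named by those two intervals: 4–3.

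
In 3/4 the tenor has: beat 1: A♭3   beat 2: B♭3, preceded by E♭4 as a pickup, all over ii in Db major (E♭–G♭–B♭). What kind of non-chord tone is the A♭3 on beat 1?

Appoggiatura.

The harmony at that moment is E♭ minor triad (E♭, G♭, B♭); A♭3 is not a chord tone.
It is approached by leap down from E♭4 and left by step up to B♭3.
Leap in, step out, metrically accented — an appoggiatura.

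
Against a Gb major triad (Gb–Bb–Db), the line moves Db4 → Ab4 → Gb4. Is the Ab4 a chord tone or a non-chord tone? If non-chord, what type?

Non-chord tone — an appoggiatura.

The harmony at that moment is Gb major triad (Gb, Bb, Db); Ab4 is not a chord tone.
It is approached by leap up from Db4 and left by step down to Gb4.
Leap in, step out — an appoggiatura.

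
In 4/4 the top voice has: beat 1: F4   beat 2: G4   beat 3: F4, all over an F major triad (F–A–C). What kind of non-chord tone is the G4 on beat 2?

The harmony at that moment is F major triad (F, A, C); G4 is not a chord tone.
It is approached by step up from F4 and left by step down to F4.
Step away and step back to the same note — a neighbor tone (upper neighbor).

Upper neighbor tone.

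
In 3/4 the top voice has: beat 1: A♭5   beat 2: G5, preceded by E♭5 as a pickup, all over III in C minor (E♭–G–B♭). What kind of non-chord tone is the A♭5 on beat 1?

Appoggiatura.

The harmony at that moment is E♭ major triad (E♭, G, B♭); A♭5 is not a chord tone.
It is approached by leap up from E♭5 and left by step down to G5.
Leap in, step out, metrically accented — an appoggiatura.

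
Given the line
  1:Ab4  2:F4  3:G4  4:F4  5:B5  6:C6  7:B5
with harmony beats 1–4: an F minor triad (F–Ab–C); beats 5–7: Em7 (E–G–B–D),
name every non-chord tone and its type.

The harmony at that moment is F minor triad (F, Ab, C); G4 is not a chord tone.
It is approached by step up from F4 and left by step down to F4.
Step away and step back to the same note — a neighbor tone (upper neighbor).
The harmony at that moment is E minor seventh chord (E, G, B, D); C6 is not a chord tone.
It is approached by step up from B5 and left by step down to B5.
Step away and step back to the same note — a neighbor tone (upper neighbor).

G4 (beat 3) — neighbor tone; C6 (beat 6) — neighbor tone.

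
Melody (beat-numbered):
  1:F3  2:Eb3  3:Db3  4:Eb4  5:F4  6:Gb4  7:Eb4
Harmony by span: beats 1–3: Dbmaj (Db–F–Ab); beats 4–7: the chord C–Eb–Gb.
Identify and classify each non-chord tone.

Eb3 (beat 2) — passing tone; F4 (beat 5) — passing tone.

The harmony at that moment is Db major triad (Db, F, Ab); Eb3 is not a chord tone.
It is approached by step down from F3 and left by step down to Db3.
Step in, step out in the same direction — a passing tone.
The harmony at that moment is C diminished triad (C, Eb, Gb); F4 is not a chord tone.
It is approached by step up from Eb4 and left by step up to Gb4.
Step in, step out in the same direction — a passing tone.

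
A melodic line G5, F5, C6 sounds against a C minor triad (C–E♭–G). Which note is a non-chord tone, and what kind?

The harmony at that moment is C minor triad (C, E♭, G); F5 is not a chord tone.
It is approached by step down from G5 and left by leap up to C6.
Step in, leap out — an escape tone.

F5 is an escape tone.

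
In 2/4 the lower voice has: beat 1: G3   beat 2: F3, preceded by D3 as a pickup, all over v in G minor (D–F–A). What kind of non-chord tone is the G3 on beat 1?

Appoggiatura.

The harmony at that moment is D minor triad (D, F, A); G3 is not a chord tone.
It is approached by leap up from D3 and left by step down to F3.
Leap in, step out, metrically accented — an appoggiatura.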